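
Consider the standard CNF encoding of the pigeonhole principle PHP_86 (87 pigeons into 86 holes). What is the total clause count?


The PHP encoding has two parts:
1) At-least-one-hole clauses: 87 (one per pigeon, each with 86 literals).
2) At-most-one-pigeon-per-hole clauses: 86 holes * C(87,2) = 86 * 3741 = 321726.
Total clauses = 87 + 321726 = 321813.

321813


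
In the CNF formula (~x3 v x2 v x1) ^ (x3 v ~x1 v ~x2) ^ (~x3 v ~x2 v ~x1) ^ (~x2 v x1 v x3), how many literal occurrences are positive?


Scan each clause for unnegated literals.
Clause 1: 2 positive; Clause 2: 1 positive; Clause 3: 0 positive; Clause 4: 2 positive.
Total positive literal occurrences = 5.

5


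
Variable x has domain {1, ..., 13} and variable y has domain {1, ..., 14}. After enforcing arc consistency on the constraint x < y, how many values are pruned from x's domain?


For the constraint x < y, x needs a supporting value in y's domain.
x can be at most 13 (one less than y's maximum).
Valid x values from domain: 13 out of 13.
Pruned = 13 - 13 = 0.

0


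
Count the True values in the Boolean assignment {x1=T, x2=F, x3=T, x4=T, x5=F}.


The weight is the number of variables assigned True.
True variables: x1, x3, x4.
Weight = 3.

3


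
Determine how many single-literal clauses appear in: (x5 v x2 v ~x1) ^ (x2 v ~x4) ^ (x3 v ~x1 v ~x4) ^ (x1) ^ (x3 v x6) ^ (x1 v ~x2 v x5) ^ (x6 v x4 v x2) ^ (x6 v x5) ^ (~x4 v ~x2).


A unit clause contains exactly one literal.
Unit clauses found: (x1).
Count = 1.

1


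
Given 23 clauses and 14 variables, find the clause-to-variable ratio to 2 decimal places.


Clause-to-variable ratio = clauses / variables.
23 / 14 = 1.64.

1.64


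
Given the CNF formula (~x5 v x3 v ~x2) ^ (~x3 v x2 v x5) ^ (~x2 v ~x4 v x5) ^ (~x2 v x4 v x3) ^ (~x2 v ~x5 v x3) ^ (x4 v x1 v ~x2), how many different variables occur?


Identify each distinct variable in the formula.
Variables found: x1, x2, x3, x4, x5.
Total distinct variables = 5.

5


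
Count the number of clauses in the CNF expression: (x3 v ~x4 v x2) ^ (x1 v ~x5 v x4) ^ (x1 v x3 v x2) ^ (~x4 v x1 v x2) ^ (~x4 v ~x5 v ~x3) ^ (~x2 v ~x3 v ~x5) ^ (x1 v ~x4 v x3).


Each group enclosed in parentheses joined by ^ is one clause.
Counting the conjuncts: 7 clauses.

7


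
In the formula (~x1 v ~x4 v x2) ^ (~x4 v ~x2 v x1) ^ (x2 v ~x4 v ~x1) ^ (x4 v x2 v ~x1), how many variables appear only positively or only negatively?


A pure literal appears in only one polarity across all clauses.
No pure literals found.
Count = 0.

0


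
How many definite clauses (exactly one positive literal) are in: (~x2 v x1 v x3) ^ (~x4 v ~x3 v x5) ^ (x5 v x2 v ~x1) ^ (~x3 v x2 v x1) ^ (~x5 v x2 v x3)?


A definite clause has exactly one positive literal.
Clause 1: 2 positive -> not definite
Clause 2: 1 positive -> definite
Clause 3: 2 positive -> not definite
Clause 4: 2 positive -> not definite
Clause 5: 2 positive -> not definite
Definite clause count = 1.

1


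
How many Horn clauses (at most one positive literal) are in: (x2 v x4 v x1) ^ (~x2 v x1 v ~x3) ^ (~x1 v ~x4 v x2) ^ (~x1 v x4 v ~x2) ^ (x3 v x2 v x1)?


A Horn clause has at most one positive literal.
Clause 1: 3 positive lit(s) -> not Horn
Clause 2: 1 positive lit(s) -> Horn
Clause 3: 1 positive lit(s) -> Horn
Clause 4: 1 positive lit(s) -> Horn
Clause 5: 3 positive lit(s) -> not Horn
Total Horn clauses = 3.

3


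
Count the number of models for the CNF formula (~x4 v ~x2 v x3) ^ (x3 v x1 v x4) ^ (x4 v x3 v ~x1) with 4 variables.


Enumerate all 16 truth assignments over 4 variables.
Test each against every clause.
Satisfying assignments found: 10.

10


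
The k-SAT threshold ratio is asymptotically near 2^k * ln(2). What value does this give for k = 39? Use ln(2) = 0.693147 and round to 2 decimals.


Using the asymptotic formula: threshold ~ 2^k * ln(2).
2^39 = 549755813888.
549755813888 * 0.693147 = 381061593129.03.

381061593129.03


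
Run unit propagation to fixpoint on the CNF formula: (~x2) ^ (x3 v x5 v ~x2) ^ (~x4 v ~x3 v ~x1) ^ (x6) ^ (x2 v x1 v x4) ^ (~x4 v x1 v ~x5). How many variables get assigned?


Unit propagation repeatedly assigns the literal in any unit clause, then simplifies.
Assignments in order: x2 = F, x6 = T.
No further unit clauses remain.
Total variables assigned = 2.

2


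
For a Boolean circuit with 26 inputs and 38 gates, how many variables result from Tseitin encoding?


The Tseitin transformation introduces one auxiliary variable per gate.
Total variables = inputs + gates = 26 + 38 = 64.

64


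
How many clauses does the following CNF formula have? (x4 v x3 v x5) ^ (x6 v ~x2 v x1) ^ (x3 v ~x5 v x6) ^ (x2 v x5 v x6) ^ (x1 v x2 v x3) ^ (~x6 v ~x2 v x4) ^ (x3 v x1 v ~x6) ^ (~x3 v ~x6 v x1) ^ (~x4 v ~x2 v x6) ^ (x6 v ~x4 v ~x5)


Each group enclosed in parentheses joined by ^ is one clause.
Counting the conjuncts: 10 clauses.

10


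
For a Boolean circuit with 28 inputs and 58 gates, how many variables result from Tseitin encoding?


The Tseitin transformation introduces one auxiliary variable per gate.
Total variables = inputs + gates = 28 + 58 = 86.

86


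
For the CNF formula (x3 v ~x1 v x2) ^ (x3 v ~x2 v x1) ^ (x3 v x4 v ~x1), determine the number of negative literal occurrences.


Scan each clause for negated literals.
Clause 1: 1 negative; Clause 2: 1 negative; Clause 3: 1 negative.
Total negative literal occurrences = 3.

3


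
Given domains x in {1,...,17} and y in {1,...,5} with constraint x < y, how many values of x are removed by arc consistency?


For the constraint x < y, x needs a supporting value in y's domain.
x can be at most 4 (one less than y's maximum).
Valid x values from domain: 4 out of 17.
Pruned = 17 - 4 = 13.

13


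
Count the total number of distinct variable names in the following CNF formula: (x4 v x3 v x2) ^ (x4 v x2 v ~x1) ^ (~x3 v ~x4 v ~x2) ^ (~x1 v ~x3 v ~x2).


Identify each distinct variable in the formula.
Variables found: x1, x2, x3, x4.
Total distinct variables = 4.

4


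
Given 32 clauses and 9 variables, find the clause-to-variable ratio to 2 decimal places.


Clause-to-variable ratio = clauses / variables.
32 / 9 = 3.56.

3.56


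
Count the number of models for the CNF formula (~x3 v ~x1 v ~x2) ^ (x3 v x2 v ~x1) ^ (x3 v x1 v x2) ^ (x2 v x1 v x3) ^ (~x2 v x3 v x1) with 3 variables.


Enumerate all 8 truth assignments over 3 variables.
Test each against every clause.
Satisfying assignments found: 4.

4


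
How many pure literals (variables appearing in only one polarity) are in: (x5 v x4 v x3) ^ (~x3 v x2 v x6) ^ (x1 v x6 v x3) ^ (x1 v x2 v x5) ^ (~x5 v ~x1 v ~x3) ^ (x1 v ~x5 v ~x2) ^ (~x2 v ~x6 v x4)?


A pure literal appears in only one polarity across all clauses.
Pure literals: x4 (positive only).
Count = 1.

1


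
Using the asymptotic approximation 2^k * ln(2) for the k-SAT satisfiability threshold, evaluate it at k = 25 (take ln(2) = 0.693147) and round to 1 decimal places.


Using the asymptotic formula: threshold ~ 2^k * ln(2).
2^25 = 33554432.
33554432 * 0.693147 = 23258153.9.

23258153.9


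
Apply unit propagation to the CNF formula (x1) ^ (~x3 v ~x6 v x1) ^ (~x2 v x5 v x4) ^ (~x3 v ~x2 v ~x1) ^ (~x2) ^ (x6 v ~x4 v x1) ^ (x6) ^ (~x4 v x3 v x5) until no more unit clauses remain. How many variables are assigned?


Unit propagation repeatedly assigns the literal in any unit clause, then simplifies.
Assignments in order: x1 = T, x2 = F, x6 = T.
No further unit clauses remain.
Total variables assigned = 3.

3


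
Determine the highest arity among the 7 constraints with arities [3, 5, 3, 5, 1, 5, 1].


The arities are: 3, 5, 3, 5, 1, 5, 1.
Scan for the maximum value.
Maximum arity = 5.

5


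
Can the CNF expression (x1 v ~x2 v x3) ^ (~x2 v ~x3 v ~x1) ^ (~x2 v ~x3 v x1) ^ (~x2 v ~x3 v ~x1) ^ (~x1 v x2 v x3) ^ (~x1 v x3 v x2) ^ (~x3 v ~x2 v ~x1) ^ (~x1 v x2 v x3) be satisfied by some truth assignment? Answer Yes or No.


Check all 8 possible truth assignments.
Number of satisfying assignments found: 4.
The formula is satisfiable.

Yes


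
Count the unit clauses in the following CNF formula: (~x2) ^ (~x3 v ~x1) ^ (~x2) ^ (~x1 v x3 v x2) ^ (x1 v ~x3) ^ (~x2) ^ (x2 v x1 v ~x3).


A unit clause contains exactly one literal.
Unit clauses found: (~x2), (~x2), (~x2).
Count = 3.

3


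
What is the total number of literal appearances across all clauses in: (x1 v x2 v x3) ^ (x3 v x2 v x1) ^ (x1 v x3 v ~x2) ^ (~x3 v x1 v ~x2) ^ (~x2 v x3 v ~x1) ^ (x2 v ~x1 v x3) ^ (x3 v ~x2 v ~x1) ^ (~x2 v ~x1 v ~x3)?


Clause lengths: 3, 3, 3, 3, 3, 3, 3, 3.
Sum = 3 + 3 + 3 + 3 + 3 + 3 + 3 + 3 = 24.

24


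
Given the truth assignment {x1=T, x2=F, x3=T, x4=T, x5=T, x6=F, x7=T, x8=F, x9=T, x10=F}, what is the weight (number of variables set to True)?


The weight is the number of variables assigned True.
True variables: x1, x3, x4, x5, x7, x9.
Weight = 6.

6


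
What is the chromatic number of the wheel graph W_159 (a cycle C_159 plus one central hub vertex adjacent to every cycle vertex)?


W_159 consists of the cycle C_159 together with a hub vertex adjacent to every cycle vertex.
The cycle C_159 needs 3 colors (odd cycle -> 3).
The hub is adjacent to every cycle vertex, so it must receive a new color distinct from all of them.
Chromatic number = 3 + 1 = 4.

4


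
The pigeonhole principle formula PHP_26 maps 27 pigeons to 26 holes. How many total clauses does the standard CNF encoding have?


The PHP encoding has two parts:
1) At-least-one-hole clauses: 27 (one per pigeon, each with 26 literals).
2) At-most-one-pigeon-per-hole clauses: 26 holes * C(27,2) = 26 * 351 = 9126.
Total clauses = 27 + 9126 = 9153.

9153


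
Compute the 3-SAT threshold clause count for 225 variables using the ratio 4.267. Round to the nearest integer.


The 3-SAT phase transition occurs at approximately 4.267 clauses per variable.
m = 4.267 * 225 = 960.075.
Rounded to nearest integer: 960.

960


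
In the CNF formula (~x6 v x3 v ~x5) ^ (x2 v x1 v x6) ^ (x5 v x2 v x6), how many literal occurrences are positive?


Scan each clause for unnegated literals.
Clause 1: 1 positive; Clause 2: 3 positive; Clause 3: 3 positive.
Total positive literal occurrences = 7.

7


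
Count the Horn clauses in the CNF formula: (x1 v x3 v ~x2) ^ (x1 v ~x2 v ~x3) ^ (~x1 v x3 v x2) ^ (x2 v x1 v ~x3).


A Horn clause has at most one positive literal.
Clause 1: 2 positive lit(s) -> not Horn
Clause 2: 1 positive lit(s) -> Horn
Clause 3: 2 positive lit(s) -> not Horn
Clause 4: 2 positive lit(s) -> not Horn
Total Horn clauses = 1.

1


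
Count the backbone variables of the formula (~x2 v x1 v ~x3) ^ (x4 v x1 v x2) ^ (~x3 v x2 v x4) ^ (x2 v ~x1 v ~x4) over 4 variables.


Find all satisfying assignments: 9 model(s).
Check which variables have the same value in every model.
No variable is fixed across all models.
Backbone size = 0.

0


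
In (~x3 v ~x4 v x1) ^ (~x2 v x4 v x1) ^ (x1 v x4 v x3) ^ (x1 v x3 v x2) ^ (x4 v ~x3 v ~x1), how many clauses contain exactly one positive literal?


A definite clause has exactly one positive literal.
Clause 1: 1 positive -> definite
Clause 2: 2 positive -> not definite
Clause 3: 3 positive -> not definite
Clause 4: 3 positive -> not definite
Clause 5: 1 positive -> definite
Definite clause count = 2.

2


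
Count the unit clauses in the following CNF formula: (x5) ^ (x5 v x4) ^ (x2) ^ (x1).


A unit clause contains exactly one literal.
Unit clauses found: (x5), (x2), (x1).
Count = 3.

3


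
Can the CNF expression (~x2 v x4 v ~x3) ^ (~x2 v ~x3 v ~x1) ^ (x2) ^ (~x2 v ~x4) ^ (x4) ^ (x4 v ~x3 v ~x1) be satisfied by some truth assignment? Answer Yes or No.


Check all 16 possible truth assignments.
Number of satisfying assignments found: 0.
The formula is unsatisfiable.

No


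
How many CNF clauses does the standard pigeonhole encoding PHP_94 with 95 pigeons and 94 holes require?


The PHP encoding has two parts:
1) At-least-one-hole clauses: 95 (one per pigeon, each with 94 literals).
2) At-most-one-pigeon-per-hole clauses: 94 holes * C(95,2) = 94 * 4465 = 419710.
Total clauses = 95 + 419710 = 419805.

419805


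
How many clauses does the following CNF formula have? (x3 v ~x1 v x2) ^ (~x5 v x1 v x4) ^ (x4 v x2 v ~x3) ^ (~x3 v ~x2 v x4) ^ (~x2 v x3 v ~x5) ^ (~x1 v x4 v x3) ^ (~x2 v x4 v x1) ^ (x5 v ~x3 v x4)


Each group enclosed in parentheses joined by ^ is one clause.
Counting the conjuncts: 8 clauses.

8


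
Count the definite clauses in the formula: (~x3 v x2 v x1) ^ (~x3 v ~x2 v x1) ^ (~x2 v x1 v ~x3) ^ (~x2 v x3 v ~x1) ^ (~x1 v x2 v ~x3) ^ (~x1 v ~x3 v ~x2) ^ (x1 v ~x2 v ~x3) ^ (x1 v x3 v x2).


A definite clause has exactly one positive literal.
Clause 1: 2 positive -> not definite
Clause 2: 1 positive -> definite
Clause 3: 1 positive -> definite
Clause 4: 1 positive -> definite
Clause 5: 1 positive -> definite
Clause 6: 0 positive -> not definite
Clause 7: 1 positive -> definite
Clause 8: 3 positive -> not definite
Definite clause count = 5.

5


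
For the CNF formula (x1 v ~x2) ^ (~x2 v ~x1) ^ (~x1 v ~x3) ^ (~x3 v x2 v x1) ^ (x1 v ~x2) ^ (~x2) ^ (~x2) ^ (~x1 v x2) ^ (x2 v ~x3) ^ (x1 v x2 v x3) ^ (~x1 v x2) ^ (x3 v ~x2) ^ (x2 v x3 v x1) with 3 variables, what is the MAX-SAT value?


Enumerate all 8 truth assignments.
For each, count how many of the 13 clauses are satisfied.
The formula is not fully satisfiable, so the maximum is below 13.
Maximum simultaneously satisfiable clauses = 11.

11


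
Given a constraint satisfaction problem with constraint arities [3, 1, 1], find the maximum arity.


The arities are: 3, 1, 1.
Scan for the maximum value.
Maximum arity = 3.

3


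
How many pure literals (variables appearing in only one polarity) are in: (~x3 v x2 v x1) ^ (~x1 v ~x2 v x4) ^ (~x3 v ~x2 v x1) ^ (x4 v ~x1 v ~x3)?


A pure literal appears in only one polarity across all clauses.
Pure literals: x3 (negative only), x4 (positive only).
Count = 2.

2


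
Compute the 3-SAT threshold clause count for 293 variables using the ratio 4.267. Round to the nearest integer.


The 3-SAT phase transition occurs at approximately 4.267 clauses per variable.
m = 4.267 * 293 = 1250.231.
Rounded to nearest integer: 1250.

1250


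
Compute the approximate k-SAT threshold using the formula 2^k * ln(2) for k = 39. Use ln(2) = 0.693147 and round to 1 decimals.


Using the asymptotic formula: threshold ~ 2^k * ln(2).
2^39 = 549755813888.
549755813888 * 0.693147 = 381061593129.0.

381061593129.0


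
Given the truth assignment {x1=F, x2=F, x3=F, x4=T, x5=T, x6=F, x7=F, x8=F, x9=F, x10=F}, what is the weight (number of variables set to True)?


The weight is the number of variables assigned True.
True variables: x4, x5.
Weight = 2.

2


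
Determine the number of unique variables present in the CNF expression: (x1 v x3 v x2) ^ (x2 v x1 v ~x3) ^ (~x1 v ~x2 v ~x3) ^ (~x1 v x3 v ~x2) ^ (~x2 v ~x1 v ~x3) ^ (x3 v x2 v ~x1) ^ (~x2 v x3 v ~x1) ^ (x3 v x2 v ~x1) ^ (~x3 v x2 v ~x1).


Identify each distinct variable in the formula.
Variables found: x1, x2, x3.
Total distinct variables = 3.

3


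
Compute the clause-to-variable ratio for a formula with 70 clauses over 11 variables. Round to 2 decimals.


Clause-to-variable ratio = clauses / variables.
70 / 11 = 6.36.

6.36


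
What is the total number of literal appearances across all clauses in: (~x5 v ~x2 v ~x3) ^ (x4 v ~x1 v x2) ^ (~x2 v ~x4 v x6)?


Clause lengths: 3, 3, 3.
Sum = 3 + 3 + 3 = 9.

9


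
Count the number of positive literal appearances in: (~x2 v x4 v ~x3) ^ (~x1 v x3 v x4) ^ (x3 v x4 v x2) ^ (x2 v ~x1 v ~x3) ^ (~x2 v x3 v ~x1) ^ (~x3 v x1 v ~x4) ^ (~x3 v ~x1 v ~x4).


Scan each clause for unnegated literals.
Clause 1: 1 positive; Clause 2: 2 positive; Clause 3: 3 positive; Clause 4: 1 positive; Clause 5: 1 positive; Clause 6: 1 positive; Clause 7: 0 positive.
Total positive literal occurrences = 9.

9


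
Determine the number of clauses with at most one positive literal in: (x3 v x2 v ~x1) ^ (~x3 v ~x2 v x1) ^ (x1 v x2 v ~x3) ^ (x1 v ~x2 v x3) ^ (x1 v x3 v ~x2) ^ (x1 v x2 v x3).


A Horn clause has at most one positive literal.
Clause 1: 2 positive lit(s) -> not Horn
Clause 2: 1 positive lit(s) -> Horn
Clause 3: 2 positive lit(s) -> not Horn
Clause 4: 2 positive lit(s) -> not Horn
Clause 5: 2 positive lit(s) -> not Horn
Clause 6: 3 positive lit(s) -> not Horn
Total Horn clauses = 1.

1


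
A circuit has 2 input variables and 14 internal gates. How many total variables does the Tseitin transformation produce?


The Tseitin transformation introduces one auxiliary variable per gate.
Total variables = inputs + gates = 2 + 14 = 16.

16


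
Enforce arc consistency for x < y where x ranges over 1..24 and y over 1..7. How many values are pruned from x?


For the constraint x < y, x needs a supporting value in y's domain.
x can be at most 6 (one less than y's maximum).
Valid x values from domain: 6 out of 24.
Pruned = 24 - 6 = 18.

18


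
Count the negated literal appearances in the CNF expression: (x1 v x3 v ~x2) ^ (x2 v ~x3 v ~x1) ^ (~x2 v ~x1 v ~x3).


Scan each clause for negated literals.
Clause 1: 1 negative; Clause 2: 2 negative; Clause 3: 3 negative.
Total negative literal occurrences = 6.

6


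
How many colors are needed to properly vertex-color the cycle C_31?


An odd cycle cannot be 2-colored: alternating two colors around the cycle returns to the start with a conflict.
Since 31 is odd, three colors are required (and three suffice).
Chromatic number = 3.

3


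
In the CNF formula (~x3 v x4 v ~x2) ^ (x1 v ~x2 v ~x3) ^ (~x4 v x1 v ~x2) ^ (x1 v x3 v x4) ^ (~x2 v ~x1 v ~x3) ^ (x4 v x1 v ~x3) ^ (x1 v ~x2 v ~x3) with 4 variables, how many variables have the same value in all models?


Find all satisfying assignments: 8 model(s).
Check which variables have the same value in every model.
No variable is fixed across all models.
Backbone size = 0.

0


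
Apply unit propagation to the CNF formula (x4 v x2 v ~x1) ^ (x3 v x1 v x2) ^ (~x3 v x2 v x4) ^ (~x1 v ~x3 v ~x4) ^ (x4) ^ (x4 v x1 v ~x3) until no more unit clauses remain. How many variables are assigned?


Unit propagation repeatedly assigns the literal in any unit clause, then simplifies.
Assignments in order: x4 = T.
No further unit clauses remain.
Total variables assigned = 1.

1


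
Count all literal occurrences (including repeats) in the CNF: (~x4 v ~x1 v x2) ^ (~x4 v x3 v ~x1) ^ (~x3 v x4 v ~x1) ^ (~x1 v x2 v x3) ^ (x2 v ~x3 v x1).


Clause lengths: 3, 3, 3, 3, 3.
Sum = 3 + 3 + 3 + 3 + 3 = 15.

15


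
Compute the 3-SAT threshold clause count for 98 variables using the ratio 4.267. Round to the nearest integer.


The 3-SAT phase transition occurs at approximately 4.267 clauses per variable.
m = 4.267 * 98 = 418.166.
Rounded to nearest integer: 418.

418


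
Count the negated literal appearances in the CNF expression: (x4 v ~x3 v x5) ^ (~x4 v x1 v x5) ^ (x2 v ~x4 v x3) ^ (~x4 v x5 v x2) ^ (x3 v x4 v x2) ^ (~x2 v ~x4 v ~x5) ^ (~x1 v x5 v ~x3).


Scan each clause for negated literals.
Clause 1: 1 negative; Clause 2: 1 negative; Clause 3: 1 negative; Clause 4: 1 negative; Clause 5: 0 negative; Clause 6: 3 negative; Clause 7: 2 negative.
Total negative literal occurrences = 9.

9


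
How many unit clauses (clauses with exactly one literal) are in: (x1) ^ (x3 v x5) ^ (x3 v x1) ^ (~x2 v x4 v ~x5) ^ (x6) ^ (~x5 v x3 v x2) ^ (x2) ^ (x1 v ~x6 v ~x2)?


A unit clause contains exactly one literal.
Unit clauses found: (x1), (x6), (x2).
Count = 3.

3


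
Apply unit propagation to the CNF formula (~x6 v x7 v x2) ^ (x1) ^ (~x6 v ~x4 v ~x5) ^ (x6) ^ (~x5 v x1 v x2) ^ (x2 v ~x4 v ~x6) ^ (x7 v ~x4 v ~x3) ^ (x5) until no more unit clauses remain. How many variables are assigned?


Unit propagation repeatedly assigns the literal in any unit clause, then simplifies.
Assignments in order: x1 = T, x6 = T, x5 = T, x4 = F.
No further unit clauses remain.
Total variables assigned = 4.

4


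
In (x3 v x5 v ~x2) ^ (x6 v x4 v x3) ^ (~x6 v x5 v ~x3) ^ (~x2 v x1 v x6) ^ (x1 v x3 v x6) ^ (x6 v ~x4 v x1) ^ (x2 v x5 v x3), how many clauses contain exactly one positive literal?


A definite clause has exactly one positive literal.
Clause 1: 2 positive -> not definite
Clause 2: 3 positive -> not definite
Clause 3: 1 positive -> definite
Clause 4: 2 positive -> not definite
Clause 5: 3 positive -> not definite
Clause 6: 2 positive -> not definite
Clause 7: 3 positive -> not definite
Definite clause count = 1.

1


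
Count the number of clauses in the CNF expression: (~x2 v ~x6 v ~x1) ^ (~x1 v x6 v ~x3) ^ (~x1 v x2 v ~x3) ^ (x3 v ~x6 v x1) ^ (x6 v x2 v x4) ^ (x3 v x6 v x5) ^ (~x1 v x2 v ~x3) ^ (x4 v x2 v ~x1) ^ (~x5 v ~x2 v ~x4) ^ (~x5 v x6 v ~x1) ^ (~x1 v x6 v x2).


Each group enclosed in parentheses joined by ^ is one clause.
Counting the conjuncts: 11 clauses.

11


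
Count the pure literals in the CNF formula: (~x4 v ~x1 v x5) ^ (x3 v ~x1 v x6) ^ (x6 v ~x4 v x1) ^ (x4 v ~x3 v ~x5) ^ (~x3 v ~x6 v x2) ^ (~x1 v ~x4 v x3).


A pure literal appears in only one polarity across all clauses.
Pure literals: x2 (positive only).
Count = 1.

1


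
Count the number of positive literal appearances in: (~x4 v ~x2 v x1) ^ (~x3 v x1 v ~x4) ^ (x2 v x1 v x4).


Scan each clause for unnegated literals.
Clause 1: 1 positive; Clause 2: 1 positive; Clause 3: 3 positive.
Total positive literal occurrences = 5.

5


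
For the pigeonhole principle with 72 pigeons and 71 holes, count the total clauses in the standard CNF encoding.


The PHP encoding has two parts:
1) At-least-one-hole clauses: 72 (one per pigeon, each with 71 literals).
2) At-most-one-pigeon-per-hole clauses: 71 holes * C(72,2) = 71 * 2556 = 181476.
Total clauses = 72 + 181476 = 181548.

181548


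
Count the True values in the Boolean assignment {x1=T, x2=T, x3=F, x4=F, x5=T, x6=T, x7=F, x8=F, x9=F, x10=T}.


The weight is the number of variables assigned True.
True variables: x1, x2, x5, x6, x10.
Weight = 5.

5


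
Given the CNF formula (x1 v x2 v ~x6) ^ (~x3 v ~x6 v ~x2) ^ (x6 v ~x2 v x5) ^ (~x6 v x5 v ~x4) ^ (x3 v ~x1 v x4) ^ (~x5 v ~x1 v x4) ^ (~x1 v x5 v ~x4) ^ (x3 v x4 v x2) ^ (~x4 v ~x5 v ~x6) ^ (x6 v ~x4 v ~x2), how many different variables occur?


Identify each distinct variable in the formula.
Variables found: x1, x2, x3, x4, x5, x6.
Total distinct variables = 6.

6


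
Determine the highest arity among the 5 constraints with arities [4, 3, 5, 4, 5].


The arities are: 4, 3, 5, 4, 5.
Scan for the maximum value.
Maximum arity = 5.

5


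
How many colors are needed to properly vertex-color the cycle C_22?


A cycle on an even number of vertices is bipartite: alternate two colors around the cycle.
Since 22 is even, two colors suffice, and at least two are needed because the graph has edges.
Chromatic number = 2.

2


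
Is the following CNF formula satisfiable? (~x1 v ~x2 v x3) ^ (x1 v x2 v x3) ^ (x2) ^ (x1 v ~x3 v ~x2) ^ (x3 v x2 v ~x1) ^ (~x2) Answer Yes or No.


Check all 8 possible truth assignments.
Number of satisfying assignments found: 0.
The formula is unsatisfiable.

No


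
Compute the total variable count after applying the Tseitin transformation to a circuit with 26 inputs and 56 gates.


The Tseitin transformation introduces one auxiliary variable per gate.
Total variables = inputs + gates = 26 + 56 = 82.

82


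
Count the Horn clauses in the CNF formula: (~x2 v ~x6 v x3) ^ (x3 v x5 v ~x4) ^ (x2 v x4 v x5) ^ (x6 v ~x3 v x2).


A Horn clause has at most one positive literal.
Clause 1: 1 positive lit(s) -> Horn
Clause 2: 2 positive lit(s) -> not Horn
Clause 3: 3 positive lit(s) -> not Horn
Clause 4: 2 positive lit(s) -> not Horn
Total Horn clauses = 1.

1


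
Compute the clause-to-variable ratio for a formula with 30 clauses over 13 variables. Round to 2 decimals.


Clause-to-variable ratio = clauses / variables.
30 / 13 = 2.31.

2.31


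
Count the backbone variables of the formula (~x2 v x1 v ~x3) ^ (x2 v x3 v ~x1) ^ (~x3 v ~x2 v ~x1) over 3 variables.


Find all satisfying assignments: 5 model(s).
Check which variables have the same value in every model.
No variable is fixed across all models.
Backbone size = 0.

0


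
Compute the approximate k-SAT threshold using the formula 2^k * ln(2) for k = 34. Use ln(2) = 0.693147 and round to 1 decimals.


Using the asymptotic formula: threshold ~ 2^k * ln(2).
2^34 = 17179869184.
17179869184 * 0.693147 = 11908174785.3.

11908174785.3


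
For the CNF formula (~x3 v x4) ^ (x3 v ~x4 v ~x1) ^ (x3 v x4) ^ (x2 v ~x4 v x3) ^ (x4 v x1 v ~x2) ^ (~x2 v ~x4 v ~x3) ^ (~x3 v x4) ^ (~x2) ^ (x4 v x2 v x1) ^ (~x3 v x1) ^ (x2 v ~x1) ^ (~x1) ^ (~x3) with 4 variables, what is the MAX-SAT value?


Enumerate all 16 truth assignments.
For each, count how many of the 13 clauses are satisfied.
The formula is not fully satisfiable, so the maximum is below 13.
Maximum simultaneously satisfiable clauses = 12.

12


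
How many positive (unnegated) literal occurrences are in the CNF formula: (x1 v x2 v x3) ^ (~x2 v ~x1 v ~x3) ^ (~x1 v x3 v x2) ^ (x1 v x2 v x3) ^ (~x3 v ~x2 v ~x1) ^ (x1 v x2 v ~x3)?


Scan each clause for unnegated literals.
Clause 1: 3 positive; Clause 2: 0 positive; Clause 3: 2 positive; Clause 4: 3 positive; Clause 5: 0 positive; Clause 6: 2 positive.
Total positive literal occurrences = 10.

10


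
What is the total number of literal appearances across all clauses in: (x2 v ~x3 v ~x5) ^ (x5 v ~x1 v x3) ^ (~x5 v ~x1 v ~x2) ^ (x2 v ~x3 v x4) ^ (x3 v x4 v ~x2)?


Clause lengths: 3, 3, 3, 3, 3.
Sum = 3 + 3 + 3 + 3 + 3 = 15.

15


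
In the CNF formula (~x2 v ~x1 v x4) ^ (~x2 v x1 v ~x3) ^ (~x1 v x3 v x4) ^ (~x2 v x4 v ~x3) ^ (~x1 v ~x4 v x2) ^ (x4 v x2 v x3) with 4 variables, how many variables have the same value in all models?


Find all satisfying assignments: 8 model(s).
Check which variables have the same value in every model.
No variable is fixed across all models.
Backbone size = 0.

0


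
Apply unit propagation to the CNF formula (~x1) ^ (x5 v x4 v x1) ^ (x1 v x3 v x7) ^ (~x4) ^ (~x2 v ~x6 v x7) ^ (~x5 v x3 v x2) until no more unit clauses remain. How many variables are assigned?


Unit propagation repeatedly assigns the literal in any unit clause, then simplifies.
Assignments in order: x1 = F, x4 = F, x5 = T.
No further unit clauses remain.
Total variables assigned = 3.

3


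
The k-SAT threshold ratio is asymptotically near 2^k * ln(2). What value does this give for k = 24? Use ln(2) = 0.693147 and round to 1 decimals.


Using the asymptotic formula: threshold ~ 2^k * ln(2).
2^24 = 16777216.
16777216 * 0.693147 = 11629076.9.

11629076.9


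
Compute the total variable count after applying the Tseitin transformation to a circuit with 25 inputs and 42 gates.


The Tseitin transformation introduces one auxiliary variable per gate.
Total variables = inputs + gates = 25 + 42 = 67.

67


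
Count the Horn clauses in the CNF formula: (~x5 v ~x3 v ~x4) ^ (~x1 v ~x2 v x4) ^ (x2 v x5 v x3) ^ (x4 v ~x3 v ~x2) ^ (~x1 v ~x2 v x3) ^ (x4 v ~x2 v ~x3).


A Horn clause has at most one positive literal.
Clause 1: 0 positive lit(s) -> Horn
Clause 2: 1 positive lit(s) -> Horn
Clause 3: 3 positive lit(s) -> not Horn
Clause 4: 1 positive lit(s) -> Horn
Clause 5: 1 positive lit(s) -> Horn
Clause 6: 1 positive lit(s) -> Horn
Total Horn clauses = 5.

5


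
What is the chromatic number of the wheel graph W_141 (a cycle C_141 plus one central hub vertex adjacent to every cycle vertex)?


W_141 consists of the cycle C_141 together with a hub vertex adjacent to every cycle vertex.
The cycle C_141 needs 3 colors (odd cycle -> 3).
The hub is adjacent to every cycle vertex, so it must receive a new color distinct from all of them.
Chromatic number = 3 + 1 = 4.

4


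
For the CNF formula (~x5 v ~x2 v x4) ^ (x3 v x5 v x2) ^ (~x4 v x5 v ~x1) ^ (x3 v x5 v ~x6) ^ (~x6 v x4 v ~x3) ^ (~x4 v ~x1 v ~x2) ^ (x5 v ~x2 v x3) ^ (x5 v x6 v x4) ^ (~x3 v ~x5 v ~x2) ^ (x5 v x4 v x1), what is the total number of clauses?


Each group enclosed in parentheses joined by ^ is one clause.
Counting the conjuncts: 10 clauses.

10


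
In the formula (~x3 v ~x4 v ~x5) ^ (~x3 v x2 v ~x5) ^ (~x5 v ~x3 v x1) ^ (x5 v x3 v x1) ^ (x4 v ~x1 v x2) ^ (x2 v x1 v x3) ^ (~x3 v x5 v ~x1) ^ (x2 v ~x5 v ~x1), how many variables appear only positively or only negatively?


A pure literal appears in only one polarity across all clauses.
Pure literals: x2 (positive only).
Count = 1.

1


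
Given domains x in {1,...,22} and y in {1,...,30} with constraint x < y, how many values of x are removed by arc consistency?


For the constraint x < y, x needs a supporting value in y's domain.
x can be at most 29 (one less than y's maximum).
Valid x values from domain: 22 out of 22.
Pruned = 22 - 22 = 0.

0


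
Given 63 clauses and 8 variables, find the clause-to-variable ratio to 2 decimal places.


Clause-to-variable ratio = clauses / variables.
63 / 8 = 7.88.

7.88


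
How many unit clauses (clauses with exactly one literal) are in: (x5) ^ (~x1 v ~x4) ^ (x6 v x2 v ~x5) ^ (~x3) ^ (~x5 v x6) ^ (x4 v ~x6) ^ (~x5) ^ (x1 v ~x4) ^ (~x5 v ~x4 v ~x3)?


A unit clause contains exactly one literal.
Unit clauses found: (x5), (~x3), (~x5).
Count = 3.

3


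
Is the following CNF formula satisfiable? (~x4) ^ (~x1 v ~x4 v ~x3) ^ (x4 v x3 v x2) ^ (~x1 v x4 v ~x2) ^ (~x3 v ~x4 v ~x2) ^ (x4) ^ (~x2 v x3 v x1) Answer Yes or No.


Check all 16 possible truth assignments.
Number of satisfying assignments found: 0.
The formula is unsatisfiable.

No


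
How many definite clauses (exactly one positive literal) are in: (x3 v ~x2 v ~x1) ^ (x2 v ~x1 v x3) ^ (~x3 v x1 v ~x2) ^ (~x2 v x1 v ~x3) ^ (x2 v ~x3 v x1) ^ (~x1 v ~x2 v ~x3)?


A definite clause has exactly one positive literal.
Clause 1: 1 positive -> definite
Clause 2: 2 positive -> not definite
Clause 3: 1 positive -> definite
Clause 4: 1 positive -> definite
Clause 5: 2 positive -> not definite
Clause 6: 0 positive -> not definite
Definite clause count = 3.

3


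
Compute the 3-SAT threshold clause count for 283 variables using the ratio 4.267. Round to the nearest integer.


The 3-SAT phase transition occurs at approximately 4.267 clauses per variable.
m = 4.267 * 283 = 1207.561.
Rounded to nearest integer: 1208.

1208


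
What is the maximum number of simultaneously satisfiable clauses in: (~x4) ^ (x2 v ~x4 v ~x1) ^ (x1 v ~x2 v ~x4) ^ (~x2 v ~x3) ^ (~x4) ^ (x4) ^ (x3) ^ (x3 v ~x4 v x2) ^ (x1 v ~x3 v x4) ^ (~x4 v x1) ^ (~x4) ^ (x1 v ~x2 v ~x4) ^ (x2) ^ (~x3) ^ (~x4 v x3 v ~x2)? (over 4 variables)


Enumerate all 16 truth assignments.
For each, count how many of the 15 clauses are satisfied.
The formula is not fully satisfiable, so the maximum is below 15.
Maximum simultaneously satisfiable clauses = 13.

13


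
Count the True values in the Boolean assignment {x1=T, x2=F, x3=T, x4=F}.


The weight is the number of variables assigned True.
True variables: x1, x3.
Weight = 2.

2


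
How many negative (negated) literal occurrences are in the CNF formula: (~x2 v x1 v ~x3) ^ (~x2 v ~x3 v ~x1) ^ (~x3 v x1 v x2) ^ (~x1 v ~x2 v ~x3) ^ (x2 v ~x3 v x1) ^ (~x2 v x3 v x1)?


Scan each clause for negated literals.
Clause 1: 2 negative; Clause 2: 3 negative; Clause 3: 1 negative; Clause 4: 3 negative; Clause 5: 1 negative; Clause 6: 1 negative.
Total negative literal occurrences = 11.

11


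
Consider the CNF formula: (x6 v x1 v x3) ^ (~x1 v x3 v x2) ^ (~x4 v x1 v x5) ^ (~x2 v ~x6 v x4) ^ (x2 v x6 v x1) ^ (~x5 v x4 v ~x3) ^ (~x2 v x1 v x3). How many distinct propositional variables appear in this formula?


Identify each distinct variable in the formula.
Variables found: x1, x2, x3, x4, x5, x6.
Total distinct variables = 6.

6


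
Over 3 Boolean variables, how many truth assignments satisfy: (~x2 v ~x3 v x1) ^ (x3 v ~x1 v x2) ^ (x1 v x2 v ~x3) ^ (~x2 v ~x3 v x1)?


Enumerate all 8 truth assignments over 3 variables.
Test each against every clause.
Satisfying assignments found: 5.

5


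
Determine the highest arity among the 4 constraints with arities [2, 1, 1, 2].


The arities are: 2, 1, 1, 2.
Scan for the maximum value.
Maximum arity = 2.

2


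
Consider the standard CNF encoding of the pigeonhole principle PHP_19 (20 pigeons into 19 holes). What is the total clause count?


The PHP encoding has two parts:
1) At-least-one-hole clauses: 20 (one per pigeon, each with 19 literals).
2) At-most-one-pigeon-per-hole clauses: 19 holes * C(20,2) = 19 * 190 = 3610.
Total clauses = 20 + 3610 = 3630.

3630


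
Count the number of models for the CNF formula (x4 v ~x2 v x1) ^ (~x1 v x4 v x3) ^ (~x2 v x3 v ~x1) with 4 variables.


Enumerate all 16 truth assignments over 4 variables.
Test each against every clause.
Satisfying assignments found: 11.

11


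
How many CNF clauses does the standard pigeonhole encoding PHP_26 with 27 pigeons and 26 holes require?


The PHP encoding has two parts:
1) At-least-one-hole clauses: 27 (one per pigeon, each with 26 literals).
2) At-most-one-pigeon-per-hole clauses: 26 holes * C(27,2) = 26 * 351 = 9126.
Total clauses = 27 + 9126 = 9153.

9153


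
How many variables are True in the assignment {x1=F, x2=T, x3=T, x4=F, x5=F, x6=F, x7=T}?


The weight is the number of variables assigned True.
True variables: x2, x3, x7.
Weight = 3.

3


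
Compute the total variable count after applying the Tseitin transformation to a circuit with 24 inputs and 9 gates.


The Tseitin transformation introduces one auxiliary variable per gate.
Total variables = inputs + gates = 24 + 9 = 33.

33


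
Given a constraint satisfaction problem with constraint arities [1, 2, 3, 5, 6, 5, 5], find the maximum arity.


The arities are: 1, 2, 3, 5, 6, 5, 5.
Scan for the maximum value.
Maximum arity = 6.

6


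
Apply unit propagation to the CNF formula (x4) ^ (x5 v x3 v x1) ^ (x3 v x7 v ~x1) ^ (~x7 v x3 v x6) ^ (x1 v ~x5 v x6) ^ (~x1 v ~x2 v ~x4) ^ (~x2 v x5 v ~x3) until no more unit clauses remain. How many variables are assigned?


Unit propagation repeatedly assigns the literal in any unit clause, then simplifies.
Assignments in order: x4 = T.
No further unit clauses remain.
Total variables assigned = 1.

1


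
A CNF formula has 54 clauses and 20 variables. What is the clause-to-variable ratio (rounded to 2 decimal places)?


Clause-to-variable ratio = clauses / variables.
54 / 20 = 2.7.

2.7


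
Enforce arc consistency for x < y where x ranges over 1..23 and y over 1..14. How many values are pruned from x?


For the constraint x < y, x needs a supporting value in y's domain.
x can be at most 13 (one less than y's maximum).
Valid x values from domain: 13 out of 23.
Pruned = 23 - 13 = 10.

10


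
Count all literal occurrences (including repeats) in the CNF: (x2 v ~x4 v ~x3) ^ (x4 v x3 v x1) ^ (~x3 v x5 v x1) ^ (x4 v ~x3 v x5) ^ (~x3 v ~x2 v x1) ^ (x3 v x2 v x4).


Clause lengths: 3, 3, 3, 3, 3, 3.
Sum = 3 + 3 + 3 + 3 + 3 + 3 = 18.

18


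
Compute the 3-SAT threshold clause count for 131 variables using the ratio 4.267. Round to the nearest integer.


The 3-SAT phase transition occurs at approximately 4.267 clauses per variable.
m = 4.267 * 131 = 558.977.
Rounded to nearest integer: 559.

559


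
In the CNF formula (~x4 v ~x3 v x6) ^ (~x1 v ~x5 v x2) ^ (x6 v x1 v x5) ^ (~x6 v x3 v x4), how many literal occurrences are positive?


Scan each clause for unnegated literals.
Clause 1: 1 positive; Clause 2: 1 positive; Clause 3: 3 positive; Clause 4: 2 positive.
Total positive literal occurrences = 7.

7


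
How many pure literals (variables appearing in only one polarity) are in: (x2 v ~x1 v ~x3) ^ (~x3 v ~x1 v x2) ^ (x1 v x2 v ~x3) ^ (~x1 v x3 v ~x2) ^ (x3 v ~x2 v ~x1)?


A pure literal appears in only one polarity across all clauses.
No pure literals found.
Count = 0.

0


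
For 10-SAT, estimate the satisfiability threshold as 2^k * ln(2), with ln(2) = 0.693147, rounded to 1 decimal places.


Using the asymptotic formula: threshold ~ 2^k * ln(2).
2^10 = 1024.
1024 * 0.693147 = 709.8.

709.8


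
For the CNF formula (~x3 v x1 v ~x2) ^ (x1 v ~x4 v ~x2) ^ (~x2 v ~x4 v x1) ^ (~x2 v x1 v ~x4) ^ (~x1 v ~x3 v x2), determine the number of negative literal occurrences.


Scan each clause for negated literals.
Clause 1: 2 negative; Clause 2: 2 negative; Clause 3: 2 negative; Clause 4: 2 negative; Clause 5: 2 negative.
Total negative literal occurrences = 10.

10


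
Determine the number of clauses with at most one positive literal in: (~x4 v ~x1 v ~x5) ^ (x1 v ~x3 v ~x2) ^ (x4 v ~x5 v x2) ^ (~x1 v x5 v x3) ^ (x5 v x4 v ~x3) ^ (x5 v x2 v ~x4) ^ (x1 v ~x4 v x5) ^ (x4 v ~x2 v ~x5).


A Horn clause has at most one positive literal.
Clause 1: 0 positive lit(s) -> Horn
Clause 2: 1 positive lit(s) -> Horn
Clause 3: 2 positive lit(s) -> not Horn
Clause 4: 2 positive lit(s) -> not Horn
Clause 5: 2 positive lit(s) -> not Horn
Clause 6: 2 positive lit(s) -> not Horn
Clause 7: 2 positive lit(s) -> not Horn
Clause 8: 1 positive lit(s) -> Horn
Total Horn clauses = 3.

3


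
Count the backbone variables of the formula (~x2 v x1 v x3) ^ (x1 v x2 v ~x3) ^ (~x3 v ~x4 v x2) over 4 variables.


Find all satisfying assignments: 11 model(s).
Check which variables have the same value in every model.
No variable is fixed across all models.
Backbone size = 0.

0


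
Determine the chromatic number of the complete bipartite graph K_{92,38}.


K_{92,38} is bipartite by definition: the two parts are independent sets, with every edge crossing between them.
Color all vertices in one part with color 1 and all vertices in the other part with color 2.
Since the graph has at least one edge, one color does not suffice.
Chromatic number = 2.

2


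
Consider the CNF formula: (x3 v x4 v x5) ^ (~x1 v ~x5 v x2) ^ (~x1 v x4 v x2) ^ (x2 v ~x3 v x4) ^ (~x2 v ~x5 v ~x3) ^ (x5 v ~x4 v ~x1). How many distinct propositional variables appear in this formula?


Identify each distinct variable in the formula.
Variables found: x1, x2, x3, x4, x5.
Total distinct variables = 5.

5


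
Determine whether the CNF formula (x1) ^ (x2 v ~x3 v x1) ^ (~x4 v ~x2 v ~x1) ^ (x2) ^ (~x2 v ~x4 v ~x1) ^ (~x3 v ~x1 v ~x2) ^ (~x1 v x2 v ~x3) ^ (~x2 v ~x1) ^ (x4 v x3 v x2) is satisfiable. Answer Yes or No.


Check all 16 possible truth assignments.
Number of satisfying assignments found: 0.
The formula is unsatisfiable.

No


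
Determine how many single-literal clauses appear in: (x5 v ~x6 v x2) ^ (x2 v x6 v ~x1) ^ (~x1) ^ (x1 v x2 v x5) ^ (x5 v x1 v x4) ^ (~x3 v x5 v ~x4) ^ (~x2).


A unit clause contains exactly one literal.
Unit clauses found: (~x1), (~x2).
Count = 2.

2


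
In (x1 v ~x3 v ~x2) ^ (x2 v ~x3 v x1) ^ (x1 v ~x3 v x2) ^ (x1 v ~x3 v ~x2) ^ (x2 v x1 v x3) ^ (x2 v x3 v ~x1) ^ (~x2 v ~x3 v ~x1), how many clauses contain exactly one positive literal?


A definite clause has exactly one positive literal.
Clause 1: 1 positive -> definite
Clause 2: 2 positive -> not definite
Clause 3: 2 positive -> not definite
Clause 4: 1 positive -> definite
Clause 5: 3 positive -> not definite
Clause 6: 2 positive -> not definite
Clause 7: 0 positive -> not definite
Definite clause count = 2.

2


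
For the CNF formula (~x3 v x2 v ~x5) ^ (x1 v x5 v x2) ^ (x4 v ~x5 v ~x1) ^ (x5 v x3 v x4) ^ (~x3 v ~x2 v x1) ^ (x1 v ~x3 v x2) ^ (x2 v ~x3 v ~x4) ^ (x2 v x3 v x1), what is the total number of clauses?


Each group enclosed in parentheses joined by ^ is one clause.
Counting the conjuncts: 8 clauses.

8


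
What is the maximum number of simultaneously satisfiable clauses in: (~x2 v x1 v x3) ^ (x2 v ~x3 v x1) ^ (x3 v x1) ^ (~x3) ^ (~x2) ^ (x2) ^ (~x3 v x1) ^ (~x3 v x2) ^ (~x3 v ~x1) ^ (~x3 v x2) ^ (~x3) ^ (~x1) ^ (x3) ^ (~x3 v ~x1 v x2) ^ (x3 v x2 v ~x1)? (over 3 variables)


Enumerate all 8 truth assignments.
For each, count how many of the 15 clauses are satisfied.
The formula is not fully satisfiable, so the maximum is below 15.
Maximum simultaneously satisfiable clauses = 12.

12
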